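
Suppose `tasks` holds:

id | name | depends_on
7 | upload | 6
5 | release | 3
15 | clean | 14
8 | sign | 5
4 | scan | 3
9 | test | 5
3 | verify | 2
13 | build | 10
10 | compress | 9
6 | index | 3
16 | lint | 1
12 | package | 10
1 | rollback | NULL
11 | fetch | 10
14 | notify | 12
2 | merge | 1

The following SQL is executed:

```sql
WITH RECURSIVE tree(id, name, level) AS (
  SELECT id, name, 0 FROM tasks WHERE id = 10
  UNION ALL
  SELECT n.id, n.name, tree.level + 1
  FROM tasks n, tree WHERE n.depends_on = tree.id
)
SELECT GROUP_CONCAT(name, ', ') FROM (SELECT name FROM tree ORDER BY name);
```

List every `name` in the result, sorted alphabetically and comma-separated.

build, clean, compress, fetch, notify, package

Base: id=10 (compress) at level 0.
Iteration 1: rows with depends_on in {10} -> fetch (id 11, level 1), package (id 12, level 1), build (id 13, level 1).
Iteration 2: rows with depends_on in {11,12,13} -> notify (id 14, level 2).
Iteration 3: rows with depends_on in {14} -> clean (id 15, level 3).
Iteration 4: no rows with depends_on in {15}; recursion stops.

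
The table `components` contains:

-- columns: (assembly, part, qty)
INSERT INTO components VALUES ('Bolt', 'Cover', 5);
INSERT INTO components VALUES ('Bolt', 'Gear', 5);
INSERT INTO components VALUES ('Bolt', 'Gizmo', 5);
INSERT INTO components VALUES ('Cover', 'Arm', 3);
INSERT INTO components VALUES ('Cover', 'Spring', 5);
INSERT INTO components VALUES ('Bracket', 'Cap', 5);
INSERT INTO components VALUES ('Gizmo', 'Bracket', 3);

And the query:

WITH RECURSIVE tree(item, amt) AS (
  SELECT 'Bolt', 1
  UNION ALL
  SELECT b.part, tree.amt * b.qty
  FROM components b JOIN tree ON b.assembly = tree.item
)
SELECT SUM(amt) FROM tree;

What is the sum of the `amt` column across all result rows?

Base: (Bolt, amt=1).
Iteration 1: components of {Bolt} -> Cover = 1*5 = 5, Gear = 1*5 = 5, Gizmo = 1*5 = 5.
Iteration 2: components of {Cover,Gear,Gizmo} -> Arm = 5*3 = 15, Bracket = 5*3 = 15, Spring = 5*5 = 25.
Iteration 3: components of {Arm,Bracket,Spring} -> Cap = 15*5 = 75.
Iteration 4: no further components; recursion stops.
SUM(amt) = 1 + 5 + 5 + 5 + 15 + 15 + 25 + 75 = 146.

146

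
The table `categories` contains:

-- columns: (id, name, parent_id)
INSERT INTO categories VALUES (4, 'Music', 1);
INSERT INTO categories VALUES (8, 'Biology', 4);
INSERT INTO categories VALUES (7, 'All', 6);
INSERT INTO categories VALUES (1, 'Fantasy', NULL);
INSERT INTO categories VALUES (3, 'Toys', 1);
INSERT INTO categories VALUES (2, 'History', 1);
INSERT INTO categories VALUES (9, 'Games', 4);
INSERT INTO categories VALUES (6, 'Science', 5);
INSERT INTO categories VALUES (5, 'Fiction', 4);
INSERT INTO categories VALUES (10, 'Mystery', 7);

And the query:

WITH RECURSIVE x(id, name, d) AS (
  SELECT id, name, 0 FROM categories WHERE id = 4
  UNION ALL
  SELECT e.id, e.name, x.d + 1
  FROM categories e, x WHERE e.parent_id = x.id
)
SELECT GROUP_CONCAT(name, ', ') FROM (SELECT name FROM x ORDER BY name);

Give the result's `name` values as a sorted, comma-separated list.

All, Biology, Fiction, Games, Music, Mystery, Science

Base: id=4 (Music) at d 0.
Iteration 1: rows with parent_id in {4} -> Fiction (id 5, d 1), Biology (id 8, d 1), Games (id 9, d 1).
Iteration 2: rows with parent_id in {5,8,9} -> Science (id 6, d 2).
Iteration 3: rows with parent_id in {6} -> All (id 7, d 3).
Iteration 4: rows with parent_id in {7} -> Mystery (id 10, d 4).
Iteration 5: no rows with parent_id in {10}; recursion stops.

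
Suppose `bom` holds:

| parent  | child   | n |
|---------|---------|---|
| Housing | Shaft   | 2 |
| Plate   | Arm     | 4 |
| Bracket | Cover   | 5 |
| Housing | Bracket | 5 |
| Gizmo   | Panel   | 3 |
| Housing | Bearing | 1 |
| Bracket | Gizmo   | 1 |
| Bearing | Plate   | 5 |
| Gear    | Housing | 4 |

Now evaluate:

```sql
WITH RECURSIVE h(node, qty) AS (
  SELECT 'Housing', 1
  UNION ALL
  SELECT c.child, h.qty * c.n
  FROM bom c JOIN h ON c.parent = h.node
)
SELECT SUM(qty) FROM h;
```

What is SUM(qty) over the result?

79

Base: (Housing, qty=1).
Iteration 1: components of {Housing} -> Bearing = 1*1 = 1, Bracket = 1*5 = 5, Shaft = 1*2 = 2.
Iteration 2: components of {Bearing,Bracket,Shaft} -> Cover = 5*5 = 25, Gizmo = 5*1 = 5, Plate = 1*5 = 5.
Iteration 3: components of {Cover,Gizmo,Plate} -> Arm = 5*4 = 20, Panel = 5*3 = 15.
Iteration 4: no further components; recursion stops.
SUM(qty) = 1 + 1 + 5 + 2 + 5 + 5 + 25 + 20 + 15 = 79.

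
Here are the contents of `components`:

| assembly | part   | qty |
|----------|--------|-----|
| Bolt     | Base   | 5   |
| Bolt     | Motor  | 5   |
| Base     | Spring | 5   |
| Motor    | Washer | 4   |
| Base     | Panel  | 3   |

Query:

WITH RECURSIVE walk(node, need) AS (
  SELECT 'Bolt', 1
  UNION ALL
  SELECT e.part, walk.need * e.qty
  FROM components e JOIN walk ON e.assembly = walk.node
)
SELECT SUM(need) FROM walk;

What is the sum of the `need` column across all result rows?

Base: (Bolt, need=1).
Iteration 1: components of {Bolt} -> Base = 1*5 = 5, Motor = 1*5 = 5.
Iteration 2: components of {Base,Motor} -> Panel = 5*3 = 15, Spring = 5*5 = 25, Washer = 5*4 = 20.
Iteration 3: no further components; recursion stops.
SUM(need) = 1 + 5 + 5 + 25 + 15 + 20 = 71.

71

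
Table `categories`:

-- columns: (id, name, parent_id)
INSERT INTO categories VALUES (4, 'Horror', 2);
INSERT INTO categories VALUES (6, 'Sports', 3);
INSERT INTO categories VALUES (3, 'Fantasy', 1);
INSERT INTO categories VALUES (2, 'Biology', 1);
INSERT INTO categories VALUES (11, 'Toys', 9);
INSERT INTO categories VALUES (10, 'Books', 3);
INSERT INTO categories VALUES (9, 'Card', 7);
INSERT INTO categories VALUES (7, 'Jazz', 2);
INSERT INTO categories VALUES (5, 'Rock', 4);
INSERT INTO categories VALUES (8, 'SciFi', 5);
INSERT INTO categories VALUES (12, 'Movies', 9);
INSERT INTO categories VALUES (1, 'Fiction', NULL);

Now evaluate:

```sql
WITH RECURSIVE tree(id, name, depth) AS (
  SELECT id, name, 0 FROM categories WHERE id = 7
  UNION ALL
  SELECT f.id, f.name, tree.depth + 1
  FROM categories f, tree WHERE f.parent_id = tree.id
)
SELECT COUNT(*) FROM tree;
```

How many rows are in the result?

4

Base: id=7 (Jazz) at depth 0.
Iteration 1: rows with parent_id in {7} -> Card (id 9, depth 1).
Iteration 2: rows with parent_id in {9} -> Toys (id 11, depth 2), Movies (id 12, depth 2).
Iteration 3: no rows with parent_id in {11,12}; recursion stops.
Total rows emitted: 4.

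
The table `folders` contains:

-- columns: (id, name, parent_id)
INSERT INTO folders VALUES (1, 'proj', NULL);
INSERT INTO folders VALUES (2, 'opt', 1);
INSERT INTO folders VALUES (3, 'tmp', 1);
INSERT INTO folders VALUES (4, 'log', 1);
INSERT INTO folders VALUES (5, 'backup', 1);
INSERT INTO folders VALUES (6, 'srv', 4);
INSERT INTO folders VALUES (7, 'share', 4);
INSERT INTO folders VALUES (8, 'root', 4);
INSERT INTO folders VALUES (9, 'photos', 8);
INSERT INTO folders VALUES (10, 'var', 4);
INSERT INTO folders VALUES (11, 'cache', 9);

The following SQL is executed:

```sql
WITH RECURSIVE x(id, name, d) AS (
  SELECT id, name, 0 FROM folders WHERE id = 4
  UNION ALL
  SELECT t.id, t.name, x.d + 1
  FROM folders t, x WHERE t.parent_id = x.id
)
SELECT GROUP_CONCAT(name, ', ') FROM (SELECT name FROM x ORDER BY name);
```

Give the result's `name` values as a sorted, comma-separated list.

Base: id=4 (log) at d 0.
Iteration 1: rows with parent_id in {4} -> srv (id 6, d 1), share (id 7, d 1), root (id 8, d 1), var (id 10, d 1).
Iteration 2: rows with parent_id in {6,7,8,10} -> photos (id 9, d 2).
Iteration 3: rows with parent_id in {9} -> cache (id 11, d 3).
Iteration 4: no rows with parent_id in {11}; recursion stops.

cache, log, photos, root, share, srv, var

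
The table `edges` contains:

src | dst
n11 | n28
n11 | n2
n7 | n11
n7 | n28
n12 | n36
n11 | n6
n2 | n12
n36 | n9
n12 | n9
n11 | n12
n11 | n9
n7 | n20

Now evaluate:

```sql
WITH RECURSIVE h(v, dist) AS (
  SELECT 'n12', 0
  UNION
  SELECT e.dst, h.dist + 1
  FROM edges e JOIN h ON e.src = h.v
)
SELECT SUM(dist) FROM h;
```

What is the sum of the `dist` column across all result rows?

4

Base: (n12, dist=0).
Iteration 1: edges from {n12} -> (n36, dist=1), (n9, dist=1).
Iteration 2: edges from {n36,n9} -> (n9, dist=2).
Iteration 3: no outgoing edges from {n9}; recursion stops.
SUM(dist) = 0 + 1 + 1 + 2 = 4.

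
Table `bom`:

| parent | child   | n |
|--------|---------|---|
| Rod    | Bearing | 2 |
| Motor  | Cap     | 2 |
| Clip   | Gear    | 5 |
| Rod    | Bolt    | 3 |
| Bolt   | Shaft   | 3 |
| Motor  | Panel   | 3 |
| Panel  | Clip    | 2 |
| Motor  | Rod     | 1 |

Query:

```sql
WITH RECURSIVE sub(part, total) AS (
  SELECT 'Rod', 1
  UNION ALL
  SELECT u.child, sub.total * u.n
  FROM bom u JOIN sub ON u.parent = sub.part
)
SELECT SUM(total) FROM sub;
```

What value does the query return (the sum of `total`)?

15

Base: (Rod, total=1).
Iteration 1: components of {Rod} -> Bearing = 1*2 = 2, Bolt = 1*3 = 3.
Iteration 2: components of {Bearing,Bolt} -> Shaft = 3*3 = 9.
Iteration 3: no further components; recursion stops.
SUM(total) = 1 + 3 + 2 + 9 = 15.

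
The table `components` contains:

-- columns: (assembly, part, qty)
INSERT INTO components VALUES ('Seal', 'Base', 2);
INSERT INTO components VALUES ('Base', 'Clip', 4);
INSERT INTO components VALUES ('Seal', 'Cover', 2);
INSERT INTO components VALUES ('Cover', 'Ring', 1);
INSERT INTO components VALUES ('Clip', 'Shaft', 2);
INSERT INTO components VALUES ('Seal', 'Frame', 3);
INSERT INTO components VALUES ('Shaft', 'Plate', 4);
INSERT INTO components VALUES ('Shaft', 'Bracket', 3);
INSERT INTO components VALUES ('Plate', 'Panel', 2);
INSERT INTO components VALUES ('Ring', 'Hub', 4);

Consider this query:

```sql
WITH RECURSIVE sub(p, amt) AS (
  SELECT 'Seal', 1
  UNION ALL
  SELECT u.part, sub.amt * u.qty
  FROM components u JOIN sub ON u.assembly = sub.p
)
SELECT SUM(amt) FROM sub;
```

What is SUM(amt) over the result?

282

Base: (Seal, amt=1).
Iteration 1: components of {Seal} -> Base = 1*2 = 2, Cover = 1*2 = 2, Frame = 1*3 = 3.
Iteration 2: components of {Base,Cover,Frame} -> Clip = 2*4 = 8, Ring = 2*1 = 2.
Iteration 3: components of {Clip,Ring} -> Hub = 2*4 = 8, Shaft = 8*2 = 16.
Iteration 4: components of {Hub,Shaft} -> Bracket = 16*3 = 48, Plate = 16*4 = 64.
Iteration 5: components of {Bracket,Plate} -> Panel = 64*2 = 128.
Iteration 6: no further components; recursion stops.
SUM(amt) = 1 + 2 + 2 + 3 + 8 + 2 + 16 + 8 + 64 + 48 + 128 = 282.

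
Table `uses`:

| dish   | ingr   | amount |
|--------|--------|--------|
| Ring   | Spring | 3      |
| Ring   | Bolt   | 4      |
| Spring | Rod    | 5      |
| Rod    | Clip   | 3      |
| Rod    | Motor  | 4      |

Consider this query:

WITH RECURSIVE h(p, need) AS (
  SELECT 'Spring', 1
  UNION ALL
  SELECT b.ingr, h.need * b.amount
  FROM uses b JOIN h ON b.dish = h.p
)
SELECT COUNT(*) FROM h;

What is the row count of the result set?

4

Base: (Spring, need=1).
Iteration 1: components of {Spring} -> Rod = 1*5 = 5.
Iteration 2: components of {Rod} -> Clip = 5*3 = 15, Motor = 5*4 = 20.
Iteration 3: no further components; recursion stops.
Total rows emitted: 4.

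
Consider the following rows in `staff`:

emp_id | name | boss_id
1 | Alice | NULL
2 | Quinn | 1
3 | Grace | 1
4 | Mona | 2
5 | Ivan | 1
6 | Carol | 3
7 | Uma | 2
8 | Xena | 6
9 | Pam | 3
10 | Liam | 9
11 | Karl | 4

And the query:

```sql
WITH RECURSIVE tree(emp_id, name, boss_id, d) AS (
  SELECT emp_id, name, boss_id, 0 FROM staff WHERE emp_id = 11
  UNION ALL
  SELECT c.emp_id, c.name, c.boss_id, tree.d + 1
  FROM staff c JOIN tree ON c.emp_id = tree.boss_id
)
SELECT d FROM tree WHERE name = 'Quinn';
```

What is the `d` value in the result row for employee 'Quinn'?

Base: emp_id=11 (Karl), boss_id=4, d 0.
Iteration 1: join on emp_id=4 -> Mona (id 4, boss_id=2, d 1).
Iteration 2: join on emp_id=2 -> Quinn (id 2, boss_id=1, d 2).
Iteration 3: join on emp_id=1 -> Alice (id 1, boss_id=NULL, d 3).
Iteration 4: boss_id is NULL; no match; recursion stops.

2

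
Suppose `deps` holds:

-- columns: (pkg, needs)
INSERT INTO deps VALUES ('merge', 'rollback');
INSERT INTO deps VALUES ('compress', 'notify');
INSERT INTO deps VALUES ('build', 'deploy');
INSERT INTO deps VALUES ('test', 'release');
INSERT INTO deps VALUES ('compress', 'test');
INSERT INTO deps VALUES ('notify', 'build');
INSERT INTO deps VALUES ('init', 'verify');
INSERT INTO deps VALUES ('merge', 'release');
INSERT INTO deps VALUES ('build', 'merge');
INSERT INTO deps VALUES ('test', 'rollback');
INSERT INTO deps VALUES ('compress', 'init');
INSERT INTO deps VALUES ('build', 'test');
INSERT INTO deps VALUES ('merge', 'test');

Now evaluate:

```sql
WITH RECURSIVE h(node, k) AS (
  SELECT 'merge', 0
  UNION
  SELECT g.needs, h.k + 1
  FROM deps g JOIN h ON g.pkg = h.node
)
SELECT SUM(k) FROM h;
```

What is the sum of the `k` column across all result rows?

7

Base: (merge, k=0).
Iteration 1: edges from {merge} -> (release, k=1), (rollback, k=1), (test, k=1).
Iteration 2: edges from {release,rollback,test} -> (release, k=2), (rollback, k=2).
Iteration 3: no outgoing edges from {release,rollback}; recursion stops.
SUM(k) = 0 + 1 + 1 + 1 + 2 + 2 = 7.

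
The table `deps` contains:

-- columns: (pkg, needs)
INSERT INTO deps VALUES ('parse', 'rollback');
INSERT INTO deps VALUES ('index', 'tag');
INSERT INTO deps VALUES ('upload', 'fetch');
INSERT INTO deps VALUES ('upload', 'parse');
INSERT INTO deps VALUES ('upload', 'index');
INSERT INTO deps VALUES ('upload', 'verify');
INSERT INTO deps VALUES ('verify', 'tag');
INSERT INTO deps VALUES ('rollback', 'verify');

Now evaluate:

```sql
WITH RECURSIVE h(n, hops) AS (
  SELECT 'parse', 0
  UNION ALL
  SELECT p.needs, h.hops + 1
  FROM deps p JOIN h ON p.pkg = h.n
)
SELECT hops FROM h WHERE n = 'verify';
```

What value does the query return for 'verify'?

2

Base: (parse, hops=0).
Iteration 1: edges from {parse} -> (rollback, hops=1).
Iteration 2: edges from {rollback} -> (verify, hops=2).
Iteration 3: edges from {verify} -> (tag, hops=3).
Iteration 4: no outgoing edges from {tag}; recursion stops.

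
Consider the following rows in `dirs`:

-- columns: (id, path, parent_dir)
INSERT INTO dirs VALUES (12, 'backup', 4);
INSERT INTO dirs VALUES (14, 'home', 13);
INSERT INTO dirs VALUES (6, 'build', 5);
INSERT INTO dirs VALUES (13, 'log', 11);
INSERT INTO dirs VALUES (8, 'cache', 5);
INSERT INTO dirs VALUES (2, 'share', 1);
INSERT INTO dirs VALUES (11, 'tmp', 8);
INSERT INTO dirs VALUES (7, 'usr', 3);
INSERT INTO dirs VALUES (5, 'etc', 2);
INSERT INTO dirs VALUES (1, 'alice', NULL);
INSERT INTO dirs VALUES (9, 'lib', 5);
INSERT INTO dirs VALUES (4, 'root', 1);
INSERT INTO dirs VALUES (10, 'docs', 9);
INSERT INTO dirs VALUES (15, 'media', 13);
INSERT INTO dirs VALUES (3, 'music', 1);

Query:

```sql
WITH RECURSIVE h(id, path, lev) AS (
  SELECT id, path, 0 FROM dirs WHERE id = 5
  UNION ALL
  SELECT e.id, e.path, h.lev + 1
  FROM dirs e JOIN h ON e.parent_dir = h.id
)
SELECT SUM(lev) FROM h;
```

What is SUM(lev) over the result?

18

Base: id=5 (etc) at lev 0.
Iteration 1: rows with parent_dir in {5} -> build (id 6, lev 1), cache (id 8, lev 1), lib (id 9, lev 1).
Iteration 2: rows with parent_dir in {6,8,9} -> docs (id 10, lev 2), tmp (id 11, lev 2).
Iteration 3: rows with parent_dir in {10,11} -> log (id 13, lev 3).
Iteration 4: rows with parent_dir in {13} -> home (id 14, lev 4), media (id 15, lev 4).
Iteration 5: no rows with parent_dir in {14,15}; recursion stops.
SUM(lev) = 0 + 1 + 1 + 1 + 2 + 2 + 3 + 4 + 4 = 18.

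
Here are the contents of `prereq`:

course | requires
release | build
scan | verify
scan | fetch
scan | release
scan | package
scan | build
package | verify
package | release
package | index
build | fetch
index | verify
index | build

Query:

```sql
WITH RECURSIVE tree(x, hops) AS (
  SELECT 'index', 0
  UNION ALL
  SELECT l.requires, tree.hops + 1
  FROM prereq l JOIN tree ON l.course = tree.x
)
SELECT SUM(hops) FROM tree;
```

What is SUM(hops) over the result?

4

Base: (index, hops=0).
Iteration 1: edges from {index} -> (build, hops=1), (verify, hops=1).
Iteration 2: edges from {build,verify} -> (fetch, hops=2).
Iteration 3: no outgoing edges from {fetch}; recursion stops.
SUM(hops) = 0 + 1 + 1 + 2 = 4.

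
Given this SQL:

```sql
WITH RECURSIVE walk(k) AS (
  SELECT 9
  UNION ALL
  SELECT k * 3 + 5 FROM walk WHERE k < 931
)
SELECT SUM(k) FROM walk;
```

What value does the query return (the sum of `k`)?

Base: k=9.
Iteration 1: 9 < 931 holds -> k = 9 * 3 + 5 = 32.
Iteration 2: 32 < 931 holds -> k = 32 * 3 + 5 = 101.
Iteration 3: 101 < 931 holds -> k = 101 * 3 + 5 = 308.
Iteration 4: 308 < 931 holds -> k = 308 * 3 + 5 = 929.
Iteration 5: 929 < 931 holds -> k = 929 * 3 + 5 = 2792.
Iteration 6: 2792 < 931 fails; recursion stops.
SUM(k) = 9 + 32 + 101 + 308 + 929 + 2792 = 4171.

4171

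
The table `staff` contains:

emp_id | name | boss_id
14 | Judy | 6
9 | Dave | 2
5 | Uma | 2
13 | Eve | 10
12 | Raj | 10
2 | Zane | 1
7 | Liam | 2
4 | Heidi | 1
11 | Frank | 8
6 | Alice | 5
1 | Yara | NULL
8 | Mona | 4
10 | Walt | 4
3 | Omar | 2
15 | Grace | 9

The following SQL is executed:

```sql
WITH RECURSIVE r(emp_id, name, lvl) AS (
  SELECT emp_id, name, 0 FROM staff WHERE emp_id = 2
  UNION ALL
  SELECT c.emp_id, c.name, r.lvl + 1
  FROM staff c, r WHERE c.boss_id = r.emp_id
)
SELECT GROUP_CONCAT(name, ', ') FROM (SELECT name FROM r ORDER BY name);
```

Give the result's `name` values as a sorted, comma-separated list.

Base: emp_id=2 (Zane) at lvl 0.
Iteration 1: rows with boss_id in {2} -> Omar (id 3, lvl 1), Uma (id 5, lvl 1), Liam (id 7, lvl 1), Dave (id 9, lvl 1).
Iteration 2: rows with boss_id in {3,5,7,9} -> Alice (id 6, lvl 2), Grace (id 15, lvl 2).
Iteration 3: rows with boss_id in {6,15} -> Judy (id 14, lvl 3).
Iteration 4: no rows with boss_id in {14}; recursion stops.

Alice, Dave, Grace, Judy, Liam, Omar, Uma, Zane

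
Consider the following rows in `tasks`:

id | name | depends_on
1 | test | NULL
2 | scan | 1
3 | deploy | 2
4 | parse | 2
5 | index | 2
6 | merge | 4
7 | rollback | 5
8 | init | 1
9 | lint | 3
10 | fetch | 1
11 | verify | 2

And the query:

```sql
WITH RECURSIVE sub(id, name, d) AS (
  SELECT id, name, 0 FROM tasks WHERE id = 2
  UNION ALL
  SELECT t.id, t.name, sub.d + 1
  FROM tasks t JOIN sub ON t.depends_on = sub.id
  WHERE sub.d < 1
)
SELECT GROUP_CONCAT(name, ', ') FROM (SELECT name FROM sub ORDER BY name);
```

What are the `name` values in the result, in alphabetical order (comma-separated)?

deploy, index, parse, scan, verify

Base: id=2 (scan) at d 0.
Iteration 1: rows with depends_on in {2} -> deploy (id 3, d 1), parse (id 4, d 1), index (id 5, d 1), verify (id 11, d 1).
Iteration 2: d < 1 fails for all current rows; recursion stops.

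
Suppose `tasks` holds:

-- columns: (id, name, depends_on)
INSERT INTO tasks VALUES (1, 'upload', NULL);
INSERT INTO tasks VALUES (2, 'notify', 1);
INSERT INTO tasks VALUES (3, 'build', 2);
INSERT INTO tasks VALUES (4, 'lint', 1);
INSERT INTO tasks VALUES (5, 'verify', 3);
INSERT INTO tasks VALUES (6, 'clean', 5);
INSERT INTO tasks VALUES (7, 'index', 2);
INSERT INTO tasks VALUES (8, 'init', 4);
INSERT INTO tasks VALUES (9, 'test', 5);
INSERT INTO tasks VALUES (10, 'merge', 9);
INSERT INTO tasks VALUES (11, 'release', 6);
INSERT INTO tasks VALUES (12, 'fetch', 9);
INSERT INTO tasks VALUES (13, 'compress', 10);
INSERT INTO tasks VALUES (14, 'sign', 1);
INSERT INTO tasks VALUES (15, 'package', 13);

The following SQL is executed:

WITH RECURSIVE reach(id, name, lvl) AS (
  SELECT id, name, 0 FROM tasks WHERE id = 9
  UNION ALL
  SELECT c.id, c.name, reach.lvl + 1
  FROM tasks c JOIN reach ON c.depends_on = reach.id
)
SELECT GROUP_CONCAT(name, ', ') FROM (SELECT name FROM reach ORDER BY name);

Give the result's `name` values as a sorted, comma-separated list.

Base: id=9 (test) at lvl 0.
Iteration 1: rows with depends_on in {9} -> merge (id 10, lvl 1), fetch (id 12, lvl 1).
Iteration 2: rows with depends_on in {10,12} -> compress (id 13, lvl 2).
Iteration 3: rows with depends_on in {13} -> package (id 15, lvl 3).
Iteration 4: no rows with depends_on in {15}; recursion stops.

compress, fetch, merge, package, test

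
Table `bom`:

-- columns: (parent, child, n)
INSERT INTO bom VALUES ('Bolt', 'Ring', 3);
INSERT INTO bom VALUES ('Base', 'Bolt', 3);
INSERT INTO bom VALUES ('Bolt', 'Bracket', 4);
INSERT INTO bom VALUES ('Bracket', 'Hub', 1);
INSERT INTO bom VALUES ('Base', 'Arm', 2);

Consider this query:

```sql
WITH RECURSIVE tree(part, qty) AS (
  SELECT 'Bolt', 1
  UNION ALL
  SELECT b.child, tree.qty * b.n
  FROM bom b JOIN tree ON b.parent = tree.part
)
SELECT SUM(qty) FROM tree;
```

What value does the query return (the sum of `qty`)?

Base: (Bolt, qty=1).
Iteration 1: components of {Bolt} -> Bracket = 1*4 = 4, Ring = 1*3 = 3.
Iteration 2: components of {Bracket,Ring} -> Hub = 4*1 = 4.
Iteration 3: no further components; recursion stops.
SUM(qty) = 1 + 4 + 3 + 4 = 12.

12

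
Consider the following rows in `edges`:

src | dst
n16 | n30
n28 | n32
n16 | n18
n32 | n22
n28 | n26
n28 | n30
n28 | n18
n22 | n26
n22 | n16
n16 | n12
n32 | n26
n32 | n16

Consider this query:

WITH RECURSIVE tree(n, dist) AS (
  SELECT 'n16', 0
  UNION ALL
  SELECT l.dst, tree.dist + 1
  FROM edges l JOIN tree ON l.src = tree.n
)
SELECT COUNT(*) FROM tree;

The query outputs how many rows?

Base: (n16, dist=0).
Iteration 1: edges from {n16} -> (n12, dist=1), (n18, dist=1), (n30, dist=1).
Iteration 2: no outgoing edges from {n12,n18,n30}; recursion stops.
Total rows emitted: 4.

4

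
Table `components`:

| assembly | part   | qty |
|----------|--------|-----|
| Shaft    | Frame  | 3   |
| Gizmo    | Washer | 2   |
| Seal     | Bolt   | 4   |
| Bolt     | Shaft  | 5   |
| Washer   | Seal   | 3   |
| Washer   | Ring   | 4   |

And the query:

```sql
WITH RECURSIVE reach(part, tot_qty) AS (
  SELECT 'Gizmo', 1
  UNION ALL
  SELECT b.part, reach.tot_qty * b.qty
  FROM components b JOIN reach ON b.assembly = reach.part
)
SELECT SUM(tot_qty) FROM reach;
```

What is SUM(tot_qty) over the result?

521

Base: (Gizmo, tot_qty=1).
Iteration 1: components of {Gizmo} -> Washer = 1*2 = 2.
Iteration 2: components of {Washer} -> Ring = 2*4 = 8, Seal = 2*3 = 6.
Iteration 3: components of {Ring,Seal} -> Bolt = 6*4 = 24.
Iteration 4: components of {Bolt} -> Shaft = 24*5 = 120.
Iteration 5: components of {Shaft} -> Frame = 120*3 = 360.
Iteration 6: no further components; recursion stops.
SUM(tot_qty) = 1 + 2 + 6 + 8 + 24 + 120 + 360 = 521.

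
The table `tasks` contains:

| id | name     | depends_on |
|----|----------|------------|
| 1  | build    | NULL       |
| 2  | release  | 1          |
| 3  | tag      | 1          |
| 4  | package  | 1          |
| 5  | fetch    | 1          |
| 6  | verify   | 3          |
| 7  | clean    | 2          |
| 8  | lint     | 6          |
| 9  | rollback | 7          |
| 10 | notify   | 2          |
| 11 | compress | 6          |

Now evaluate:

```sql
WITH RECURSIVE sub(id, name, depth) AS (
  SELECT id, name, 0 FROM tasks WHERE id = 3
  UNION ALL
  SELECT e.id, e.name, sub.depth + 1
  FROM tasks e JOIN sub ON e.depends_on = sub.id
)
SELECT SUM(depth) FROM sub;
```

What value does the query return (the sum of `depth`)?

Base: id=3 (tag) at depth 0.
Iteration 1: rows with depends_on in {3} -> verify (id 6, depth 1).
Iteration 2: rows with depends_on in {6} -> lint (id 8, depth 2), compress (id 11, depth 2).
Iteration 3: no rows with depends_on in {8,11}; recursion stops.
SUM(depth) = 0 + 1 + 2 + 2 = 5.

5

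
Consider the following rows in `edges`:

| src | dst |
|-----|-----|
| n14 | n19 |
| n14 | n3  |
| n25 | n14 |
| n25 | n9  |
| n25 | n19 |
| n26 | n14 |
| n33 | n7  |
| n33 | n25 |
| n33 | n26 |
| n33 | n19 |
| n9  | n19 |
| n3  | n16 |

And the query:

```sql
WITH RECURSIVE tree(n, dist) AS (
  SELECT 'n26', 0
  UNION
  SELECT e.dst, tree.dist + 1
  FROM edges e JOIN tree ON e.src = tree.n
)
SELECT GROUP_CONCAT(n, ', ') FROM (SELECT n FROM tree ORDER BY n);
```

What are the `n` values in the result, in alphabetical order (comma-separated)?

n14, n16, n19, n26, n3

Base: (n26, dist=0).
Iteration 1: edges from {n26} -> (n14, dist=1).
Iteration 2: edges from {n14} -> (n19, dist=2), (n3, dist=2).
Iteration 3: edges from {n19,n3} -> (n16, dist=3).
Iteration 4: no outgoing edges from {n16}; recursion stops.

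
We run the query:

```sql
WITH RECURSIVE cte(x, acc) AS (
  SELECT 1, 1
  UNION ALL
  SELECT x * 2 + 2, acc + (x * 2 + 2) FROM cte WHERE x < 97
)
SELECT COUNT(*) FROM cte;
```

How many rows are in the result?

Base: x=1, acc=1.
Iteration 1: 1 < 97 holds -> x = 1 * 2 + 2 = 4, acc = 1 + 4 = 5.
Iteration 2: 4 < 97 holds -> x = 4 * 2 + 2 = 10, acc = 5 + 10 = 15.
Iteration 3: 10 < 97 holds -> x = 10 * 2 + 2 = 22, acc = 15 + 22 = 37.
Iteration 4: 22 < 97 holds -> x = 22 * 2 + 2 = 46, acc = 37 + 46 = 83.
Iteration 5: 46 < 97 holds -> x = 46 * 2 + 2 = 94, acc = 83 + 94 = 177.
Iteration 6: 94 < 97 holds -> x = 94 * 2 + 2 = 190, acc = 177 + 190 = 367.
Iteration 7: 190 < 97 fails; recursion stops.
Total rows emitted: 7.

7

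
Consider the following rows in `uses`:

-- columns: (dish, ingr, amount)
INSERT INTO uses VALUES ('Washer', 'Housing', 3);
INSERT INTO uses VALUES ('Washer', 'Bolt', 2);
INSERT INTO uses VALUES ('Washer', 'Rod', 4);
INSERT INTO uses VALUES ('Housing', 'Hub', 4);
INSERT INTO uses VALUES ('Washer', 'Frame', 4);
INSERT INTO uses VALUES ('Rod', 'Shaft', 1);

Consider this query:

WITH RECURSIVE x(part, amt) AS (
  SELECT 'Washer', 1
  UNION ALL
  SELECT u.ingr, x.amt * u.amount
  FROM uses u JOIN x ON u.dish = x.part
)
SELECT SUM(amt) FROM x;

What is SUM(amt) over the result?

30

Base: (Washer, amt=1).
Iteration 1: components of {Washer} -> Bolt = 1*2 = 2, Frame = 1*4 = 4, Housing = 1*3 = 3, Rod = 1*4 = 4.
Iteration 2: components of {Bolt,Frame,Housing,Rod} -> Hub = 3*4 = 12, Shaft = 4*1 = 4.
Iteration 3: no further components; recursion stops.
SUM(amt) = 1 + 4 + 3 + 4 + 2 + 4 + 12 = 30.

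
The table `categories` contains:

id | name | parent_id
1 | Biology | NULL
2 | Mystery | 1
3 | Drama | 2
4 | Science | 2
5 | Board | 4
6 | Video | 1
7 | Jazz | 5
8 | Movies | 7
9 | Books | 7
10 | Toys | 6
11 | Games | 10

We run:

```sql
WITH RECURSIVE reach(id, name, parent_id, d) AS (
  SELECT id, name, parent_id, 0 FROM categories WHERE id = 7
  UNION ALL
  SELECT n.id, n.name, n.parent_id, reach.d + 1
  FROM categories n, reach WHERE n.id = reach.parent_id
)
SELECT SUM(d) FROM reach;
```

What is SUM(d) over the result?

10

Base: id=7 (Jazz), parent_id=5, d 0.
Iteration 1: join on id=5 -> Board (id 5, parent_id=4, d 1).
Iteration 2: join on id=4 -> Science (id 4, parent_id=2, d 2).
Iteration 3: join on id=2 -> Mystery (id 2, parent_id=1, d 3).
Iteration 4: join on id=1 -> Biology (id 1, parent_id=NULL, d 4).
Iteration 5: parent_id is NULL; no match; recursion stops.
SUM(d) = 0 + 1 + 2 + 3 + 4 = 10.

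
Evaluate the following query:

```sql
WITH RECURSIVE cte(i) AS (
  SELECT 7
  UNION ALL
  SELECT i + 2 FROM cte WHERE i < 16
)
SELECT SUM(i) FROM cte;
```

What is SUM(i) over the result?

Base: i=7.
Iteration 1: 7 < 16 holds -> i = 7 + 2 = 9.
Iteration 2: 9 < 16 holds -> i = 9 + 2 = 11.
Iteration 3: 11 < 16 holds -> i = 11 + 2 = 13.
Iteration 4: 13 < 16 holds -> i = 13 + 2 = 15.
Iteration 5: 15 < 16 holds -> i = 15 + 2 = 17.
Iteration 6: 17 < 16 fails; recursion stops.
SUM(i) = 7 + 9 + 11 + 13 + 15 + 17 = 72.

72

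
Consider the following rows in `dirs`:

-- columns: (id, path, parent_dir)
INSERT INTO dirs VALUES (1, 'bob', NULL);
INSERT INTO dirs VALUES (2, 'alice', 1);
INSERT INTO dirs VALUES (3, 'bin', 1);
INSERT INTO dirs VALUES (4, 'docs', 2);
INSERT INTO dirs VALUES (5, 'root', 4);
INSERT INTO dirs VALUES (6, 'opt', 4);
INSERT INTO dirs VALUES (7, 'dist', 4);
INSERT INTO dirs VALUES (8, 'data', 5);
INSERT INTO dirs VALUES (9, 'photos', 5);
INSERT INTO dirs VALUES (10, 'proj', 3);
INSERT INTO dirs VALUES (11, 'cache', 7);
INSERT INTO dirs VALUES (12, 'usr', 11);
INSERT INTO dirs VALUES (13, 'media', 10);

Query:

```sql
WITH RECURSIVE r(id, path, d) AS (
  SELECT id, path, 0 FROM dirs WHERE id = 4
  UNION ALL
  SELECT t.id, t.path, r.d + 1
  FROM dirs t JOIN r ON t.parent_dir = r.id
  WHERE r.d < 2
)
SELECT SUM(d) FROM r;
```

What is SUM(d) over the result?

9

Base: id=4 (docs) at d 0.
Iteration 1: rows with parent_dir in {4} -> root (id 5, d 1), opt (id 6, d 1), dist (id 7, d 1).
Iteration 2: rows with parent_dir in {5,6,7} -> data (id 8, d 2), photos (id 9, d 2), cache (id 11, d 2).
Iteration 3: d < 2 fails for all current rows; recursion stops.
SUM(d) = 0 + 1 + 1 + 1 + 2 + 2 + 2 = 9.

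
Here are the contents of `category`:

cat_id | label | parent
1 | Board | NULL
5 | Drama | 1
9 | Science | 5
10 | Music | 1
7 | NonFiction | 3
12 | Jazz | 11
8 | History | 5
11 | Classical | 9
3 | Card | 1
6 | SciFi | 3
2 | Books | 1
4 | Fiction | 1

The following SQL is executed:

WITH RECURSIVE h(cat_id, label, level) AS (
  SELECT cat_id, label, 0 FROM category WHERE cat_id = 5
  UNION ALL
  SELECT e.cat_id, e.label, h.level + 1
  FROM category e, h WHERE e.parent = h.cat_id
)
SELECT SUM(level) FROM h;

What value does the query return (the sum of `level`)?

7

Base: cat_id=5 (Drama) at level 0.
Iteration 1: rows with parent in {5} -> History (id 8, level 1), Science (id 9, level 1).
Iteration 2: rows with parent in {8,9} -> Classical (id 11, level 2).
Iteration 3: rows with parent in {11} -> Jazz (id 12, level 3).
Iteration 4: no rows with parent in {12}; recursion stops.
SUM(level) = 0 + 1 + 1 + 2 + 3 = 7.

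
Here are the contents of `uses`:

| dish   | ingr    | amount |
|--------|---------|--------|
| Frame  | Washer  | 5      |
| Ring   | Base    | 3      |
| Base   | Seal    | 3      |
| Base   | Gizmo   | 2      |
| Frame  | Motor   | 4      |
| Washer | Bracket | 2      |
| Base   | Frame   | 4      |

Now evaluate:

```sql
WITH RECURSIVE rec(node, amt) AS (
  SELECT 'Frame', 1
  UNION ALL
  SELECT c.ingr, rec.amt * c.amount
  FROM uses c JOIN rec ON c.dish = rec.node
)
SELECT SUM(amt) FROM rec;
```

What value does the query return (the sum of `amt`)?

20

Base: (Frame, amt=1).
Iteration 1: components of {Frame} -> Motor = 1*4 = 4, Washer = 1*5 = 5.
Iteration 2: components of {Motor,Washer} -> Bracket = 5*2 = 10.
Iteration 3: no further components; recursion stops.
SUM(amt) = 1 + 5 + 4 + 10 = 20.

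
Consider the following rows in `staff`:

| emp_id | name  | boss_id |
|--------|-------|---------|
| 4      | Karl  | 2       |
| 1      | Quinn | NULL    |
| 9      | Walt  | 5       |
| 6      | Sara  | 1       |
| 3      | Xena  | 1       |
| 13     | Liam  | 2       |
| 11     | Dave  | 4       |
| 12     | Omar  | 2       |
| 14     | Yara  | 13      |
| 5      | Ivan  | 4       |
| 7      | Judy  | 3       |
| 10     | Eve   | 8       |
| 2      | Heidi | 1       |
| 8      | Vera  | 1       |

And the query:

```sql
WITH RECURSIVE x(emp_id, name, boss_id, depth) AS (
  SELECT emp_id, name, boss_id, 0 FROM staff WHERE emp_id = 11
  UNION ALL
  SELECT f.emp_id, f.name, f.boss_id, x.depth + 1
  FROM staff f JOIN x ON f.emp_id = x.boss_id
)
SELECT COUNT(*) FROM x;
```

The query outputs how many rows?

4

Base: emp_id=11 (Dave), boss_id=4, depth 0.
Iteration 1: join on emp_id=4 -> Karl (id 4, boss_id=2, depth 1).
Iteration 2: join on emp_id=2 -> Heidi (id 2, boss_id=1, depth 2).
Iteration 3: join on emp_id=1 -> Quinn (id 1, boss_id=NULL, depth 3).
Iteration 4: boss_id is NULL; no match; recursion stops.
Total rows emitted: 4.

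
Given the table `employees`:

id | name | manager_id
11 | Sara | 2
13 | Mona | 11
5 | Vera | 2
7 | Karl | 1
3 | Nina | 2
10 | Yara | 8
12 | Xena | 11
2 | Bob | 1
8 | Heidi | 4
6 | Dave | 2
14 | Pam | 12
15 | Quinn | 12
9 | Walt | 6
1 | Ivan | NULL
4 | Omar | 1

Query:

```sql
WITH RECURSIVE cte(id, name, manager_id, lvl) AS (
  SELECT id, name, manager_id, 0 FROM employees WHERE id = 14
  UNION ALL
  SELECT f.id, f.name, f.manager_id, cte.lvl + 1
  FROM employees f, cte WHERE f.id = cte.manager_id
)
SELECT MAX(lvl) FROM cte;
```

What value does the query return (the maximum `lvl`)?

Base: id=14 (Pam), manager_id=12, lvl 0.
Iteration 1: join on id=12 -> Xena (id 12, manager_id=11, lvl 1).
Iteration 2: join on id=11 -> Sara (id 11, manager_id=2, lvl 2).
Iteration 3: join on id=2 -> Bob (id 2, manager_id=1, lvl 3).
Iteration 4: join on id=1 -> Ivan (id 1, manager_id=NULL, lvl 4).
Iteration 5: manager_id is NULL; no match; recursion stops.
lvl values: 0, 1, 2, 3, 4; the maximum is 4.

4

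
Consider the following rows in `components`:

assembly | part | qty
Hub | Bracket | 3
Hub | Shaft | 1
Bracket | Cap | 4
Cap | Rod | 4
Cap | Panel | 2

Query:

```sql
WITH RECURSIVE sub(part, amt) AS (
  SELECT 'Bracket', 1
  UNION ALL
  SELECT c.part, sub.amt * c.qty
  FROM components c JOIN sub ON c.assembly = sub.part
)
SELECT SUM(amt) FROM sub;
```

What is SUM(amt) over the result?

Base: (Bracket, amt=1).
Iteration 1: components of {Bracket} -> Cap = 1*4 = 4.
Iteration 2: components of {Cap} -> Panel = 4*2 = 8, Rod = 4*4 = 16.
Iteration 3: no further components; recursion stops.
SUM(amt) = 1 + 4 + 16 + 8 = 29.

29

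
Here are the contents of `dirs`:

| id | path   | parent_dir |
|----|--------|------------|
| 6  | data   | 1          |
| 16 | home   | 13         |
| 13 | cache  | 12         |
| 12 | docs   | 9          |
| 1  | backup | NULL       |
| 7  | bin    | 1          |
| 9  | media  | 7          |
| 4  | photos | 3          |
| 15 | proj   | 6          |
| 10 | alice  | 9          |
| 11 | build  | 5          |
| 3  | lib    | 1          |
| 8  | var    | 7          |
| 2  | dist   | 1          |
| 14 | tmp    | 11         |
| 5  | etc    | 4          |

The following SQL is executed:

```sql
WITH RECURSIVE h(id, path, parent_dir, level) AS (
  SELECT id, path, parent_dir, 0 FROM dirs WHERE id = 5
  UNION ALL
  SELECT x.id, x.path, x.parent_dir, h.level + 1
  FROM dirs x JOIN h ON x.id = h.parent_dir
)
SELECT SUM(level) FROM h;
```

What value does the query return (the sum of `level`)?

6

Base: id=5 (etc), parent_dir=4, level 0.
Iteration 1: join on id=4 -> photos (id 4, parent_dir=3, level 1).
Iteration 2: join on id=3 -> lib (id 3, parent_dir=1, level 2).
Iteration 3: join on id=1 -> backup (id 1, parent_dir=NULL, level 3).
Iteration 4: parent_dir is NULL; no match; recursion stops.
SUM(level) = 0 + 1 + 2 + 3 = 6.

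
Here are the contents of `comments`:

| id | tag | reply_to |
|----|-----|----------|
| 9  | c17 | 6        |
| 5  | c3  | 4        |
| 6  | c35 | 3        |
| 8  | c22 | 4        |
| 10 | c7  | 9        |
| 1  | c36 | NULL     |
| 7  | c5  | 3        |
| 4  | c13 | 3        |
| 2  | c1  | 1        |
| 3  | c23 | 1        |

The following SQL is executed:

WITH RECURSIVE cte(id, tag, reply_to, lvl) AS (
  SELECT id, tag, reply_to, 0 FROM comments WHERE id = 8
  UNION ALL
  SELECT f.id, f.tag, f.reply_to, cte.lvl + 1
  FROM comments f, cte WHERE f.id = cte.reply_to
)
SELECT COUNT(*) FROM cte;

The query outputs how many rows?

4

Base: id=8 (c22), reply_to=4, lvl 0.
Iteration 1: join on id=4 -> c13 (id 4, reply_to=3, lvl 1).
Iteration 2: join on id=3 -> c23 (id 3, reply_to=1, lvl 2).
Iteration 3: join on id=1 -> c36 (id 1, reply_to=NULL, lvl 3).
Iteration 4: reply_to is NULL; no match; recursion stops.
Total rows emitted: 4.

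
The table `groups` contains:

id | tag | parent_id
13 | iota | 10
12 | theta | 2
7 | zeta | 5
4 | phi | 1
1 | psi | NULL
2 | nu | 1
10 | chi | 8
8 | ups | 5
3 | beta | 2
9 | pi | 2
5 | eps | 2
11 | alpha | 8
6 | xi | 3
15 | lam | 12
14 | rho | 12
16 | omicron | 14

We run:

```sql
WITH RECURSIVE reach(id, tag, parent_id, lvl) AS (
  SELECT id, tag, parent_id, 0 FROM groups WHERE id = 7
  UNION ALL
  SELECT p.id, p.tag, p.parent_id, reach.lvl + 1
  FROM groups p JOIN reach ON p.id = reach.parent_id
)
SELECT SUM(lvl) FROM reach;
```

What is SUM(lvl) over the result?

Base: id=7 (zeta), parent_id=5, lvl 0.
Iteration 1: join on id=5 -> eps (id 5, parent_id=2, lvl 1).
Iteration 2: join on id=2 -> nu (id 2, parent_id=1, lvl 2).
Iteration 3: join on id=1 -> psi (id 1, parent_id=NULL, lvl 3).
Iteration 4: parent_id is NULL; no match; recursion stops.
SUM(lvl) = 0 + 1 + 2 + 3 = 6.

6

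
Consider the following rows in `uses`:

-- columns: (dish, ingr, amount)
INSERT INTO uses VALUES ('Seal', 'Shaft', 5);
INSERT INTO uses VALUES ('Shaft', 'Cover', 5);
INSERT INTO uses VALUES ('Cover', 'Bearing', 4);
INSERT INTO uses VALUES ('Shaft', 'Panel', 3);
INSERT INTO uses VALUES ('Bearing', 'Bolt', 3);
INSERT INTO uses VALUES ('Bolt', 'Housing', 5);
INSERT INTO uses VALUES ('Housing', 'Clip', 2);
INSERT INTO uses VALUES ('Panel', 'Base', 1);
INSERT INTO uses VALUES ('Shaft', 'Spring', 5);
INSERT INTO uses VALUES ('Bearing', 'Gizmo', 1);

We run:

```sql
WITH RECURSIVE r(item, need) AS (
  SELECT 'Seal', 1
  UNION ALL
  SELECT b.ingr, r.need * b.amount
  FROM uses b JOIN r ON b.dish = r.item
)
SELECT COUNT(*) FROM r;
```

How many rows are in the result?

11

Base: (Seal, need=1).
Iteration 1: components of {Seal} -> Shaft = 1*5 = 5.
Iteration 2: components of {Shaft} -> Cover = 5*5 = 25, Panel = 5*3 = 15, Spring = 5*5 = 25.
Iteration 3: components of {Cover,Panel,Spring} -> Base = 15*1 = 15, Bearing = 25*4 = 100.
Iteration 4: components of {Base,Bearing} -> Bolt = 100*3 = 300, Gizmo = 100*1 = 100.
Iteration 5: components of {Bolt,Gizmo} -> Housing = 300*5 = 1500.
Iteration 6: components of {Housing} -> Clip = 1500*2 = 3000.
Iteration 7: no further components; recursion stops.
Total rows emitted: 11.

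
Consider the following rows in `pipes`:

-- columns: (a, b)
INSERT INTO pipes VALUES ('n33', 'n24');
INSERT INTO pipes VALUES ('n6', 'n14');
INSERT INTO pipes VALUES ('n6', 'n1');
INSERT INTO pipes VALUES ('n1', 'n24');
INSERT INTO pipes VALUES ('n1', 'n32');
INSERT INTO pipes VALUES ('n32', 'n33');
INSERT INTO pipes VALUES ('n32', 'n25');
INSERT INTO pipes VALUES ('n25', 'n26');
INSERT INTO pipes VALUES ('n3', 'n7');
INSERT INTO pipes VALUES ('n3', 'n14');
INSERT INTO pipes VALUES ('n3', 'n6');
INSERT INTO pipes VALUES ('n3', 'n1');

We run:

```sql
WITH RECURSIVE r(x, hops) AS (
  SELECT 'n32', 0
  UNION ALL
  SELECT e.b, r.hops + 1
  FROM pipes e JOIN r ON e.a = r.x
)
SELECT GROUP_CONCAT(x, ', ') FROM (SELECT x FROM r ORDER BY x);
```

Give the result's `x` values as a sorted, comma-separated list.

Base: (n32, hops=0).
Iteration 1: edges from {n32} -> (n25, hops=1), (n33, hops=1).
Iteration 2: edges from {n25,n33} -> (n24, hops=2), (n26, hops=2).
Iteration 3: no outgoing edges from {n24,n26}; recursion stops.

n24, n25, n26, n32, n33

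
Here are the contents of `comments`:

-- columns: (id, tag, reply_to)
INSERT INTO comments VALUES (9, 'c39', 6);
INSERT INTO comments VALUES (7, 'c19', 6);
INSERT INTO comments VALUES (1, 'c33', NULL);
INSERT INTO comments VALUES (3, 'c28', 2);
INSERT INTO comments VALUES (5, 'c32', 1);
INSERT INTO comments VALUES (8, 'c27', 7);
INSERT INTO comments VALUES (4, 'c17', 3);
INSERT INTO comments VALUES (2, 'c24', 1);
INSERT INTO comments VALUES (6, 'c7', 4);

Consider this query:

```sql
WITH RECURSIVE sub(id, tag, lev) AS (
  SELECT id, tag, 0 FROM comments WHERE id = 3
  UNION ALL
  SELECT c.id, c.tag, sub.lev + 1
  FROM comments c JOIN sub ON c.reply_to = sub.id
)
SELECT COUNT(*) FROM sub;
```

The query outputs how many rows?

6

Base: id=3 (c28) at lev 0.
Iteration 1: rows with reply_to in {3} -> c17 (id 4, lev 1).
Iteration 2: rows with reply_to in {4} -> c7 (id 6, lev 2).
Iteration 3: rows with reply_to in {6} -> c19 (id 7, lev 3), c39 (id 9, lev 3).
Iteration 4: rows with reply_to in {7,9} -> c27 (id 8, lev 4).
Iteration 5: no rows with reply_to in {8}; recursion stops.
Total rows emitted: 6.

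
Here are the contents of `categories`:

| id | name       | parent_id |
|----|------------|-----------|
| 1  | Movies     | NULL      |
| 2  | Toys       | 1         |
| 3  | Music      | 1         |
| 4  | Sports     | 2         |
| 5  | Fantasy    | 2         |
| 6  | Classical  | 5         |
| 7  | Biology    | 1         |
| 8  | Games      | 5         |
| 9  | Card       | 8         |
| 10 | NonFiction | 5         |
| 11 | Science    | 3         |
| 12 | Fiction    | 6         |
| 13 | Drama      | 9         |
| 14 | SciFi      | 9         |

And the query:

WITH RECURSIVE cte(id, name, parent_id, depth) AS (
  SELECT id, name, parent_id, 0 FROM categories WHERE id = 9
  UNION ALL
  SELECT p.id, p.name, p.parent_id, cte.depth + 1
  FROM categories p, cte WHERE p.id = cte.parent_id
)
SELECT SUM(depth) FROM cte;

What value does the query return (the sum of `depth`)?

Base: id=9 (Card), parent_id=8, depth 0.
Iteration 1: join on id=8 -> Games (id 8, parent_id=5, depth 1).
Iteration 2: join on id=5 -> Fantasy (id 5, parent_id=2, depth 2).
Iteration 3: join on id=2 -> Toys (id 2, parent_id=1, depth 3).
Iteration 4: join on id=1 -> Movies (id 1, parent_id=NULL, depth 4).
Iteration 5: parent_id is NULL; no match; recursion stops.
SUM(depth) = 0 + 1 + 2 + 3 + 4 = 10.

10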